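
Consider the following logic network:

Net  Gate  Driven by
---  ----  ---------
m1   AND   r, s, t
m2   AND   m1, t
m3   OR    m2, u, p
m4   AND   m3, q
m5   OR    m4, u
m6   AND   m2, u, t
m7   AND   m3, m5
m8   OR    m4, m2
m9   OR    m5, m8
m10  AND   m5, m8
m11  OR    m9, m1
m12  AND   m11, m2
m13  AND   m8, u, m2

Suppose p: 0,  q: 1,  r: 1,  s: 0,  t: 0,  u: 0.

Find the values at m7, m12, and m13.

m7 = 0  m12 = 0  m13 = 0

m1 = r AND s AND t = 1 AND 0 AND 0 = 0
m2 = m1 AND t = 0 AND 0 = 0
m3 = m2 OR u OR p = 0 OR 0 OR 0 = 0
m4 = m3 AND q = 0 AND 1 = 0
m5 = m4 OR u = 0 OR 0 = 0
m7 = m3 AND m5 = 0 AND 0 = 0
m8 = m4 OR m2 = 0 OR 0 = 0
m9 = m5 OR m8 = 0 OR 0 = 0
m11 = m9 OR m1 = 0 OR 0 = 0
m12 = m11 AND m2 = 0 AND 0 = 0
m13 = m8 AND u AND m2 = 0 AND 0 AND 0 = 0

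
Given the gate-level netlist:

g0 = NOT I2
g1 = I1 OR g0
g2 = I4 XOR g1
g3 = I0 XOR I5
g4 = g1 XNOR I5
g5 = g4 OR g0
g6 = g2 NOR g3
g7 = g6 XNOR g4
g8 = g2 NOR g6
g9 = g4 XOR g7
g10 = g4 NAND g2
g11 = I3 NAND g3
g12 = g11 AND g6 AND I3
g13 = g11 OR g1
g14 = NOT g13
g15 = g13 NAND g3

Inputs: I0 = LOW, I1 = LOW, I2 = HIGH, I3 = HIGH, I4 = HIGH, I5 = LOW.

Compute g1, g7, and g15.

g1 = LOW, g7 = LOW, g15 = HIGH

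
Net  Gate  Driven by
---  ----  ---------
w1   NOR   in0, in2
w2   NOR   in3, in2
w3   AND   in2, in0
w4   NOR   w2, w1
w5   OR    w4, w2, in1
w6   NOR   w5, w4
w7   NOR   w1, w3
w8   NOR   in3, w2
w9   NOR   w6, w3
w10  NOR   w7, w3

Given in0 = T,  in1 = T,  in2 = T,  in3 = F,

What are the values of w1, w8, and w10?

w1 = F  w8 = T  w10 = F

w1 = in0 NOR in2 = T NOR T = F
w2 = in3 NOR in2 = F NOR T = F
w3 = in2 AND in0 = T AND T = T
w7 = w1 NOR w3 = F NOR T = F
w8 = in3 NOR w2 = F NOR F = T
w10 = w7 NOR w3 = F NOR T = F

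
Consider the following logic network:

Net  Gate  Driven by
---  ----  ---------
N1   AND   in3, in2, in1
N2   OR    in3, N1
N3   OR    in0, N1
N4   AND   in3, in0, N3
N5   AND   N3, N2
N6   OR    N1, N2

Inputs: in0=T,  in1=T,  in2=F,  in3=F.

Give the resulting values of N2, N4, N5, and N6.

N2 = F  N4 = F  N5 = F  N6 = F

N1 = in3 AND in2 AND in1 = F AND F AND T = F
N2 = in3 OR N1 = F OR F = F
N3 = in0 OR N1 = T OR F = T
N4 = in3 AND in0 AND N3 = F AND T AND T = F
N5 = N3 AND N2 = T AND F = F
N6 = N1 OR N2 = F OR F = F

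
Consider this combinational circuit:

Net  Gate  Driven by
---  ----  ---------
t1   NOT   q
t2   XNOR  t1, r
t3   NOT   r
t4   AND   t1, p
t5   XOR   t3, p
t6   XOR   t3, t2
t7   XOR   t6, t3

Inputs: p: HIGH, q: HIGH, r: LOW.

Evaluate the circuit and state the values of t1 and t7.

t1 = LOW; t7 = HIGH

t1 = NOT q = NOT HIGH = LOW
t2 = t1 XNOR r = LOW XNOR LOW = HIGH
t3 = NOT r = NOT LOW = HIGH
t6 = t3 XOR t2 = HIGH XOR HIGH = LOW
t7 = t6 XOR t3 = LOW XOR HIGH = HIGH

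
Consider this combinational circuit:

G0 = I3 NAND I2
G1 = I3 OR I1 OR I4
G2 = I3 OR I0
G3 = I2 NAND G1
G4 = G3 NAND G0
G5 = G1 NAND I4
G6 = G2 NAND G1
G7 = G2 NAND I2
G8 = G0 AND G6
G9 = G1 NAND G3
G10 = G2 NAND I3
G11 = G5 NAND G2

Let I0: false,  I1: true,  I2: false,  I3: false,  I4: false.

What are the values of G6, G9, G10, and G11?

G6 = true  G9 = false  G10 = true  G11 = true

G1 = I3 OR I1 OR I4 = false OR true OR false = true
G2 = I3 OR I0 = false OR false = false
G3 = I2 NAND G1 = false NAND true = true
G5 = G1 NAND I4 = true NAND false = true
G6 = G2 NAND G1 = false NAND true = true
G9 = G1 NAND G3 = true NAND true = false
G10 = G2 NAND I3 = false NAND false = true
G11 = G5 NAND G2 = true NAND false = true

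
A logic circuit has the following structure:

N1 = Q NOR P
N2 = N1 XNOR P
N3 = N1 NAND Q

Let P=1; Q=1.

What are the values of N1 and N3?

N1 = 0  N3 = 1

N1 = Q NOR P = 1 NOR 1 = 0
N3 = N1 NAND Q = 0 NAND 1 = 1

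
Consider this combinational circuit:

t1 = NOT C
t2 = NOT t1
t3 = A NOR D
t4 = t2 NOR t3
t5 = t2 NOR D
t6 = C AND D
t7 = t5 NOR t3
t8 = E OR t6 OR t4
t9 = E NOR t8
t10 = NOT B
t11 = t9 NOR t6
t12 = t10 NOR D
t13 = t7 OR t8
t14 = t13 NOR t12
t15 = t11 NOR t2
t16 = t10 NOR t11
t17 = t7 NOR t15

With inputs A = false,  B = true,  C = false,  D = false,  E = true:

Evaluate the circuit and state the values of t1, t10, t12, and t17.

t1 = NOT C = NOT false = true
t2 = NOT t1 = NOT true = false
t3 = A NOR D = false NOR false = true
t4 = t2 NOR t3 = false NOR true = false
t5 = t2 NOR D = false NOR false = true
t6 = C AND D = false AND false = false
t7 = t5 NOR t3 = true NOR true = false
t8 = E OR t6 OR t4 = true OR false OR false = true
t9 = E NOR t8 = true NOR true = false
t10 = NOT B = NOT true = false
t11 = t9 NOR t6 = false NOR false = true
t12 = t10 NOR D = false NOR false = true
t15 = t11 NOR t2 = true NOR false = false
t17 = t7 NOR t15 = false NOR false = true

t1 = true, t10 = false, t12 = true, t17 = true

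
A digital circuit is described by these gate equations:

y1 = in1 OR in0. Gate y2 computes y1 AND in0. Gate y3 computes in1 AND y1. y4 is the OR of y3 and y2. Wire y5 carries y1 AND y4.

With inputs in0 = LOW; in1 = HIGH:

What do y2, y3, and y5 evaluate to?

y2 = LOW; y3 = HIGH; y5 = HIGH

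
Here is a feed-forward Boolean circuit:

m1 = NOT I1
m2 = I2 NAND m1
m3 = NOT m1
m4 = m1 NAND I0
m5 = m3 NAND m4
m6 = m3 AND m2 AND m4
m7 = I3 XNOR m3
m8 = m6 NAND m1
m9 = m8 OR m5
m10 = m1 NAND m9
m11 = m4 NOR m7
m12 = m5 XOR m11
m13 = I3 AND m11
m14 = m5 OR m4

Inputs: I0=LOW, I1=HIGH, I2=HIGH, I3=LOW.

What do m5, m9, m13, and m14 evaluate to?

m5 = LOW  m9 = HIGH  m13 = LOW  m14 = HIGH

m1 = NOT I1 = NOT HIGH = LOW
m2 = I2 NAND m1 = HIGH NAND LOW = HIGH
m3 = NOT m1 = NOT LOW = HIGH
m4 = m1 NAND I0 = LOW NAND LOW = HIGH
m5 = m3 NAND m4 = HIGH NAND HIGH = LOW
m6 = m3 AND m2 AND m4 = HIGH AND HIGH AND HIGH = HIGH
m7 = I3 XNOR m3 = LOW XNOR HIGH = LOW
m8 = m6 NAND m1 = HIGH NAND LOW = HIGH
m9 = m8 OR m5 = HIGH OR LOW = HIGH
m11 = m4 NOR m7 = HIGH NOR LOW = LOW
m13 = I3 AND m11 = LOW AND LOW = LOW
m14 = m5 OR m4 = LOW OR HIGH = HIGH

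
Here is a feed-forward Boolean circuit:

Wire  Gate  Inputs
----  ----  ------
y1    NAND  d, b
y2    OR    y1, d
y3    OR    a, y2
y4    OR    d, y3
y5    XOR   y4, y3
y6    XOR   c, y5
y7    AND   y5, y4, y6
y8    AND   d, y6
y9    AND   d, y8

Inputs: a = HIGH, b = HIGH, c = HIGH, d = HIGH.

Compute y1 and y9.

y1 = d NAND b = HIGH NAND HIGH = LOW
y2 = y1 OR d = LOW OR HIGH = HIGH
y3 = a OR y2 = HIGH OR HIGH = HIGH
y4 = d OR y3 = HIGH OR HIGH = HIGH
y5 = y4 XOR y3 = HIGH XOR HIGH = LOW
y6 = c XOR y5 = HIGH XOR LOW = HIGH
y8 = d AND y6 = HIGH AND HIGH = HIGH
y9 = d AND y8 = HIGH AND HIGH = HIGH

y1 = LOW, y9 = HIGH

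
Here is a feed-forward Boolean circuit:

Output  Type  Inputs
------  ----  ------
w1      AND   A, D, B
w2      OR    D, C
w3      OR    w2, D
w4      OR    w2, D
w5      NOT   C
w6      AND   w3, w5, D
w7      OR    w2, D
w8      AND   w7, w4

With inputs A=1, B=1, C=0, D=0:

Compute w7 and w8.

w2 = D OR C = 0 OR 0 = 0
w4 = w2 OR D = 0 OR 0 = 0
w7 = w2 OR D = 0 OR 0 = 0
w8 = w7 AND w4 = 0 AND 0 = 0

w7 = 0, w8 = 0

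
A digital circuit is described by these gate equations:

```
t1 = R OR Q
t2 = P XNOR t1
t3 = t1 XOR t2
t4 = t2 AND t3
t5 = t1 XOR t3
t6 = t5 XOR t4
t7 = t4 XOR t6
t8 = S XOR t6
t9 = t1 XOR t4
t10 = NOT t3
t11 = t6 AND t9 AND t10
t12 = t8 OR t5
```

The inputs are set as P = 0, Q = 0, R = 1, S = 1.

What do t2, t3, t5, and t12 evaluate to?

t2 = 0  t3 = 1  t5 = 0  t12 = 1

t1 = R OR Q = 1 OR 0 = 1
t2 = P XNOR t1 = 0 XNOR 1 = 0
t3 = t1 XOR t2 = 1 XOR 0 = 1
t4 = t2 AND t3 = 0 AND 1 = 0
t5 = t1 XOR t3 = 1 XOR 1 = 0
t6 = t5 XOR t4 = 0 XOR 0 = 0
t8 = S XOR t6 = 1 XOR 0 = 1
t12 = t8 OR t5 = 1 OR 0 = 1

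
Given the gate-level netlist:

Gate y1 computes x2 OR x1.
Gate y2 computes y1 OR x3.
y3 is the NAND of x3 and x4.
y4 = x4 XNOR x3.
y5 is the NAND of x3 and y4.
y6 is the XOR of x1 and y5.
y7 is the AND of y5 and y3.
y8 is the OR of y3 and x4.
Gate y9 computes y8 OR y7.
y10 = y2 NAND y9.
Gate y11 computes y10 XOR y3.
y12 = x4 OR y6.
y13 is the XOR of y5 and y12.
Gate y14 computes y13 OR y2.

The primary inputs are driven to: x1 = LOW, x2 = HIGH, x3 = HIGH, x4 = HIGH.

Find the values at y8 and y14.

y1 = x2 OR x1 = HIGH OR LOW = HIGH
y2 = y1 OR x3 = HIGH OR HIGH = HIGH
y3 = x3 NAND x4 = HIGH NAND HIGH = LOW
y4 = x4 XNOR x3 = HIGH XNOR HIGH = HIGH
y5 = x3 NAND y4 = HIGH NAND HIGH = LOW
y6 = x1 XOR y5 = LOW XOR LOW = LOW
y8 = y3 OR x4 = LOW OR HIGH = HIGH
y12 = x4 OR y6 = HIGH OR LOW = HIGH
y13 = y5 XOR y12 = LOW XOR HIGH = HIGH
y14 = y13 OR y2 = HIGH OR HIGH = HIGH

y8 = HIGH, y14 = HIGH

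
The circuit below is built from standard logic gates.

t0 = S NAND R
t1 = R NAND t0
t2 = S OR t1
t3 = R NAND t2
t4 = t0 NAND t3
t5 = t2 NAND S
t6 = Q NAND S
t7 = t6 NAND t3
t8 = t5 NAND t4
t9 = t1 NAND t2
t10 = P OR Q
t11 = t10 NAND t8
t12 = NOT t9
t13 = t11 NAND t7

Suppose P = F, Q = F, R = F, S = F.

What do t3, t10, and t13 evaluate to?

t0 = S NAND R = F NAND F = T
t1 = R NAND t0 = F NAND T = T
t2 = S OR t1 = F OR T = T
t3 = R NAND t2 = F NAND T = T
t4 = t0 NAND t3 = T NAND T = F
t5 = t2 NAND S = T NAND F = T
t6 = Q NAND S = F NAND F = T
t7 = t6 NAND t3 = T NAND T = F
t8 = t5 NAND t4 = T NAND F = T
t10 = P OR Q = F OR F = F
t11 = t10 NAND t8 = F NAND T = T
t13 = t11 NAND t7 = T NAND F = T

t3 = T  t10 = F  t13 = T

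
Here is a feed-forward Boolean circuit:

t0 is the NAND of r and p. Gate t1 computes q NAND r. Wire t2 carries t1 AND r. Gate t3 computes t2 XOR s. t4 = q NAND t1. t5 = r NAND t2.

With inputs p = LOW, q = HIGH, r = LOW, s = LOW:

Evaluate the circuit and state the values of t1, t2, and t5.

t1 = HIGH  t2 = LOW  t5 = HIGH

t1 = q NAND r = HIGH NAND LOW = HIGH
t2 = t1 AND r = HIGH AND LOW = LOW
t5 = r NAND t2 = LOW NAND LOW = HIGH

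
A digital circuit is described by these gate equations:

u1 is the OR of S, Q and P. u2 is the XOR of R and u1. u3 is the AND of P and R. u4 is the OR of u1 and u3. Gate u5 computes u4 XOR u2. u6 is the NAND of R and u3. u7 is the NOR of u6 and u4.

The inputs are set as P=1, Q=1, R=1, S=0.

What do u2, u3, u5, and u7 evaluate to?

u2 = 0, u3 = 1, u5 = 1, u7 = 0

u1 = S OR Q OR P = 0 OR 1 OR 1 = 1
u2 = R XOR u1 = 1 XOR 1 = 0
u3 = P AND R = 1 AND 1 = 1
u4 = u1 OR u3 = 1 OR 1 = 1
u5 = u4 XOR u2 = 1 XOR 0 = 1
u6 = R NAND u3 = 1 NAND 1 = 0
u7 = u6 NOR u4 = 0 NOR 1 = 0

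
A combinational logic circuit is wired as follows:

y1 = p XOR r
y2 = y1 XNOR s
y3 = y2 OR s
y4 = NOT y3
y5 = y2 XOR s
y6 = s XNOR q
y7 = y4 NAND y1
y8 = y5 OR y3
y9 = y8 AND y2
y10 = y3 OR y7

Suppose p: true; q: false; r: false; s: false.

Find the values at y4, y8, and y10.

y4 = true, y8 = false, y10 = false

y1 = p XOR r = true XOR false = true
y2 = y1 XNOR s = true XNOR false = false
y3 = y2 OR s = false OR false = false
y4 = NOT y3 = NOT false = true
y5 = y2 XOR s = false XOR false = false
y7 = y4 NAND y1 = true NAND true = false
y8 = y5 OR y3 = false OR false = false
y10 = y3 OR y7 = false OR false = false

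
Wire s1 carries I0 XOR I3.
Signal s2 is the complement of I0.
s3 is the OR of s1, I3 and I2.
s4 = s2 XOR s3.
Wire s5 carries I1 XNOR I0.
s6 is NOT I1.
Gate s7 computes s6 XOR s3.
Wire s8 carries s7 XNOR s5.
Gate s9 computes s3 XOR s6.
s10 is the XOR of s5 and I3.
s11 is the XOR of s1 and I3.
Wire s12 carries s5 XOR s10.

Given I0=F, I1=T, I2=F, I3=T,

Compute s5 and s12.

s5 = F, s12 = T

s5 = I1 XNOR I0 = T XNOR F = F
s10 = s5 XOR I3 = F XOR T = T
s12 = s5 XOR s10 = F XOR T = T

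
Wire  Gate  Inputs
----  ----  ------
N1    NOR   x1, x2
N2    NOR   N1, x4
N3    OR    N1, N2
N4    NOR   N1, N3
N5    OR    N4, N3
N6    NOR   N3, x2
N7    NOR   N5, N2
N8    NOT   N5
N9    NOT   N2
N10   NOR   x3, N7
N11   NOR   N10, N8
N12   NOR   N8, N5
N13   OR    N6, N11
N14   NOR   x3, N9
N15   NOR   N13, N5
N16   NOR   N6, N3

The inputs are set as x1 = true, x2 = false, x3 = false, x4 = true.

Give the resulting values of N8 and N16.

N1 = x1 NOR x2 = true NOR false = false
N2 = N1 NOR x4 = false NOR true = false
N3 = N1 OR N2 = false OR false = false
N4 = N1 NOR N3 = false NOR false = true
N5 = N4 OR N3 = true OR false = true
N6 = N3 NOR x2 = false NOR false = true
N8 = NOT N5 = NOT true = false
N16 = N6 NOR N3 = true NOR false = false

N8 = false, N16 = false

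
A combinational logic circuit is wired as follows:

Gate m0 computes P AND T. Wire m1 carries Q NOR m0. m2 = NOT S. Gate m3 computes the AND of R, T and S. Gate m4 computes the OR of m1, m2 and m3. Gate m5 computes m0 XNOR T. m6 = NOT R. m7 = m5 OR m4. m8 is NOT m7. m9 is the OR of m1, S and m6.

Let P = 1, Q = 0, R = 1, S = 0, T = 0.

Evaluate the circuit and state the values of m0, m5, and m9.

m0 = 0, m5 = 1, m9 = 1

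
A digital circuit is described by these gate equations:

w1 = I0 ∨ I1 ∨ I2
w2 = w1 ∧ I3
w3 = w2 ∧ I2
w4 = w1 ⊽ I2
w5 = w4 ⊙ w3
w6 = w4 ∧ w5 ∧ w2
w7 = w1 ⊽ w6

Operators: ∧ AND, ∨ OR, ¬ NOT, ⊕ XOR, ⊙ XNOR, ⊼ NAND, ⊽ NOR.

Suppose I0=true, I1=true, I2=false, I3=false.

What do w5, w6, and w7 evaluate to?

w5 = true; w6 = false; w7 = false

w1 = I0 OR I1 OR I2 = true OR true OR false = true
w2 = w1 AND I3 = true AND false = false
w3 = w2 AND I2 = false AND false = false
w4 = w1 NOR I2 = true NOR false = false
w5 = w4 XNOR w3 = false XNOR false = true
w6 = w4 AND w5 AND w2 = false AND true AND false = false
w7 = w1 NOR w6 = true NOR false = false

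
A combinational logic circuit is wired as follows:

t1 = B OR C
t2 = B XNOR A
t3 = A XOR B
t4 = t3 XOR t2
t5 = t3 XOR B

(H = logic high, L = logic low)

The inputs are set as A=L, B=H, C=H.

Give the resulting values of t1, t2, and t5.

t1 = H  t2 = L  t5 = L

t1 = B OR C = H OR H = H
t2 = B XNOR A = H XNOR L = L
t3 = A XOR B = L XOR H = H
t5 = t3 XOR B = H XOR H = L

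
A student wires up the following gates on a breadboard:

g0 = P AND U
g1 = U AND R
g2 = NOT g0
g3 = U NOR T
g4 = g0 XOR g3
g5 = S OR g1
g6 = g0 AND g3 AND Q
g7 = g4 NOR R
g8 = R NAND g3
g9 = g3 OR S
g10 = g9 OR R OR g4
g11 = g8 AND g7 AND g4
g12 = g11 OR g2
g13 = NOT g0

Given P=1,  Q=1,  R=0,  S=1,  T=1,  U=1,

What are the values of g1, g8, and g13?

g1 = 0  g8 = 1  g13 = 0

g0 = P AND U = 1 AND 1 = 1
g1 = U AND R = 1 AND 0 = 0
g3 = U NOR T = 1 NOR 1 = 0
g8 = R NAND g3 = 0 NAND 0 = 1
g13 = NOT g0 = NOT 1 = 0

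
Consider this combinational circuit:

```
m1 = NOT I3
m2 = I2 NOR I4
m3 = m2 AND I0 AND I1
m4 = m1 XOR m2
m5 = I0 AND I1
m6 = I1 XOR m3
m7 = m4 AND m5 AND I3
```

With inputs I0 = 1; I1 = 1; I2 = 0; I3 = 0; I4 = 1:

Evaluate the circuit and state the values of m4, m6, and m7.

m4 = 1; m6 = 1; m7 = 0

m1 = NOT I3 = NOT 0 = 1
m2 = I2 NOR I4 = 0 NOR 1 = 0
m3 = m2 AND I0 AND I1 = 0 AND 1 AND 1 = 0
m4 = m1 XOR m2 = 1 XOR 0 = 1
m5 = I0 AND I1 = 1 AND 1 = 1
m6 = I1 XOR m3 = 1 XOR 0 = 1
m7 = m4 AND m5 AND I3 = 1 AND 1 AND 0 = 0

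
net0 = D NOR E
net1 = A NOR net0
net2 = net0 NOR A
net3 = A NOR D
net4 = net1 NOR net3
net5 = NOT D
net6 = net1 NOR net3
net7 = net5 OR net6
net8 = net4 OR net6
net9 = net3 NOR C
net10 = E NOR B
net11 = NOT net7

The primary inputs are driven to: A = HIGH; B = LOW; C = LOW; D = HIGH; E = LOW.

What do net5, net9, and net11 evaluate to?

net5 = LOW, net9 = HIGH, net11 = LOW

net0 = D NOR E = HIGH NOR LOW = LOW
net1 = A NOR net0 = HIGH NOR LOW = LOW
net3 = A NOR D = HIGH NOR HIGH = LOW
net5 = NOT D = NOT HIGH = LOW
net6 = net1 NOR net3 = LOW NOR LOW = HIGH
net7 = net5 OR net6 = LOW OR HIGH = HIGH
net9 = net3 NOR C = LOW NOR LOW = HIGH
net11 = NOT net7 = NOT HIGH = LOW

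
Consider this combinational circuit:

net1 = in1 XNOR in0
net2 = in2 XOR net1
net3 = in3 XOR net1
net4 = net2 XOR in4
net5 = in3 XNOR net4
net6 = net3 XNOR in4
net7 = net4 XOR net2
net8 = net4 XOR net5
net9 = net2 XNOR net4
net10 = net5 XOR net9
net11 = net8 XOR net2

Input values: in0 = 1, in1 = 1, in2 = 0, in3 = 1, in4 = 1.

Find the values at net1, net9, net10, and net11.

net1 = in1 XNOR in0 = 1 XNOR 1 = 1
net2 = in2 XOR net1 = 0 XOR 1 = 1
net4 = net2 XOR in4 = 1 XOR 1 = 0
net5 = in3 XNOR net4 = 1 XNOR 0 = 0
net8 = net4 XOR net5 = 0 XOR 0 = 0
net9 = net2 XNOR net4 = 1 XNOR 0 = 0
net10 = net5 XOR net9 = 0 XOR 0 = 0
net11 = net8 XOR net2 = 0 XOR 1 = 1

net1 = 1; net9 = 0; net10 = 0; net11 = 1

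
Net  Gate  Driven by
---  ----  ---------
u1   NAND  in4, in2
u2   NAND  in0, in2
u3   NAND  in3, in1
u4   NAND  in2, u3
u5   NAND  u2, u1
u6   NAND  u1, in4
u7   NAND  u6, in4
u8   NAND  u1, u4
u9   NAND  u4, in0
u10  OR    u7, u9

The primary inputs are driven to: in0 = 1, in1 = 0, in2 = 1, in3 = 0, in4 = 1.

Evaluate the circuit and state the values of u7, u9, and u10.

u7 = 0, u9 = 1, u10 = 1

u1 = in4 NAND in2 = 1 NAND 1 = 0
u3 = in3 NAND in1 = 0 NAND 0 = 1
u4 = in2 NAND u3 = 1 NAND 1 = 0
u6 = u1 NAND in4 = 0 NAND 1 = 1
u7 = u6 NAND in4 = 1 NAND 1 = 0
u9 = u4 NAND in0 = 0 NAND 1 = 1
u10 = u7 OR u9 = 0 OR 1 = 1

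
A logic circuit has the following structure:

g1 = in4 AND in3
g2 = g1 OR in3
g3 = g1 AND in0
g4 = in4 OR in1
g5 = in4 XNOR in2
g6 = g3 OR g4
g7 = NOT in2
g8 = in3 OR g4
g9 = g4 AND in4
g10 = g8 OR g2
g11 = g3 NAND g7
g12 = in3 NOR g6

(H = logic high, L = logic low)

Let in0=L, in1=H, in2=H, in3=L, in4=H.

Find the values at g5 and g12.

g5 = H; g12 = L

g1 = in4 AND in3 = H AND L = L
g3 = g1 AND in0 = L AND L = L
g4 = in4 OR in1 = H OR H = H
g5 = in4 XNOR in2 = H XNOR H = H
g6 = g3 OR g4 = L OR H = H
g12 = in3 NOR g6 = L NOR H = L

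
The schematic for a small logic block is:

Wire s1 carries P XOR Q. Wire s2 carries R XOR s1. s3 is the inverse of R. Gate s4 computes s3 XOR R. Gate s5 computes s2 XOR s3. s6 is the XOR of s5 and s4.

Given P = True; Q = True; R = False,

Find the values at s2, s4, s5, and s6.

s2 = False, s4 = True, s5 = True, s6 = False

s1 = P XOR Q = True XOR True = False
s2 = R XOR s1 = False XOR False = False
s3 = NOT R = NOT False = True
s4 = s3 XOR R = True XOR False = True
s5 = s2 XOR s3 = False XOR True = True
s6 = s5 XOR s4 = True XOR True = False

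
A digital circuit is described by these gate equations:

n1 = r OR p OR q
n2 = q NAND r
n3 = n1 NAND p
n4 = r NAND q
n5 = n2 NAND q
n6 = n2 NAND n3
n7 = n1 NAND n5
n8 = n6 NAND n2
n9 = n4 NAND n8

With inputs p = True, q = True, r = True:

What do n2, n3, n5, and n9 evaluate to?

n2 = False  n3 = False  n5 = True  n9 = True

n1 = r OR p OR q = True OR True OR True = True
n2 = q NAND r = True NAND True = False
n3 = n1 NAND p = True NAND True = False
n4 = r NAND q = True NAND True = False
n5 = n2 NAND q = False NAND True = True
n6 = n2 NAND n3 = False NAND False = True
n8 = n6 NAND n2 = True NAND False = True
n9 = n4 NAND n8 = False NAND True = True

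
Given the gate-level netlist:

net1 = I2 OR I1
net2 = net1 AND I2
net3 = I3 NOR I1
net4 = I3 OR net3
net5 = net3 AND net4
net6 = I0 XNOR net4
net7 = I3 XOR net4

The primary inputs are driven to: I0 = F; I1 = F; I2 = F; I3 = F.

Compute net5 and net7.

net5 = T  net7 = T

net3 = I3 NOR I1 = F NOR F = T
net4 = I3 OR net3 = F OR T = T
net5 = net3 AND net4 = T AND T = T
net7 = I3 XOR net4 = F XOR T = T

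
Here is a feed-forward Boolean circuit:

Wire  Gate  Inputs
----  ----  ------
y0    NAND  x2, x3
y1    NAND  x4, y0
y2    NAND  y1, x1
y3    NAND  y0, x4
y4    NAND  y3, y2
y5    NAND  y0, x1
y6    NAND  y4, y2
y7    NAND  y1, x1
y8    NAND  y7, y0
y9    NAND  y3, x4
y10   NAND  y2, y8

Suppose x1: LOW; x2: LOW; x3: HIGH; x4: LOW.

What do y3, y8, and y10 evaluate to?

y3 = HIGH  y8 = LOW  y10 = HIGH

y0 = x2 NAND x3 = LOW NAND HIGH = HIGH
y1 = x4 NAND y0 = LOW NAND HIGH = HIGH
y2 = y1 NAND x1 = HIGH NAND LOW = HIGH
y3 = y0 NAND x4 = HIGH NAND LOW = HIGH
y7 = y1 NAND x1 = HIGH NAND LOW = HIGH
y8 = y7 NAND y0 = HIGH NAND HIGH = LOW
y10 = y2 NAND y8 = HIGH NAND LOW = HIGH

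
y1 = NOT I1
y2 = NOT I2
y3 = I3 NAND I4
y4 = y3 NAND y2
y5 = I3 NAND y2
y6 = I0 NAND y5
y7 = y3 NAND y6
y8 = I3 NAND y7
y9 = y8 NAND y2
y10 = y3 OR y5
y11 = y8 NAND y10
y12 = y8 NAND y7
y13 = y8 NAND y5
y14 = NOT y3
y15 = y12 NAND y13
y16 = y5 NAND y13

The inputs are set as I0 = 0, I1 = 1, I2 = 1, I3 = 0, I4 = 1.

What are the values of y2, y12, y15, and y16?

y2 = 0, y12 = 1, y15 = 1, y16 = 1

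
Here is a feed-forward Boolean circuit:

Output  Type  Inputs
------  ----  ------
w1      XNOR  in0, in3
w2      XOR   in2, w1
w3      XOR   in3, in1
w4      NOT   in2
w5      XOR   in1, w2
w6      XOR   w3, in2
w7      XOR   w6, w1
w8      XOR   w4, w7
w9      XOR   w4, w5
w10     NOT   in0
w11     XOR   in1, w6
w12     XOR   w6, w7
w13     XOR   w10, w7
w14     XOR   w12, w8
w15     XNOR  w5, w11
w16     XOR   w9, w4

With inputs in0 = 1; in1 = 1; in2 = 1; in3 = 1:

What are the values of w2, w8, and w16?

w2 = 0, w8 = 0, w16 = 1

w1 = in0 XNOR in3 = 1 XNOR 1 = 1
w2 = in2 XOR w1 = 1 XOR 1 = 0
w3 = in3 XOR in1 = 1 XOR 1 = 0
w4 = NOT in2 = NOT 1 = 0
w5 = in1 XOR w2 = 1 XOR 0 = 1
w6 = w3 XOR in2 = 0 XOR 1 = 1
w7 = w6 XOR w1 = 1 XOR 1 = 0
w8 = w4 XOR w7 = 0 XOR 0 = 0
w9 = w4 XOR w5 = 0 XOR 1 = 1
w16 = w9 XOR w4 = 1 XOR 0 = 1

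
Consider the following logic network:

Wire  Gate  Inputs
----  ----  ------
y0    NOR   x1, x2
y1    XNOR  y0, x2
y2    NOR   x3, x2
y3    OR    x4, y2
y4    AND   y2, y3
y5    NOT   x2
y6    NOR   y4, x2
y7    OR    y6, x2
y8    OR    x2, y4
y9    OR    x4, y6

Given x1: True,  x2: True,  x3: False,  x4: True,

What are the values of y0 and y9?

y0 = x1 NOR x2 = True NOR True = False
y2 = x3 NOR x2 = False NOR True = False
y3 = x4 OR y2 = True OR False = True
y4 = y2 AND y3 = False AND True = False
y6 = y4 NOR x2 = False NOR True = False
y9 = x4 OR y6 = True OR False = True

y0 = False, y9 = True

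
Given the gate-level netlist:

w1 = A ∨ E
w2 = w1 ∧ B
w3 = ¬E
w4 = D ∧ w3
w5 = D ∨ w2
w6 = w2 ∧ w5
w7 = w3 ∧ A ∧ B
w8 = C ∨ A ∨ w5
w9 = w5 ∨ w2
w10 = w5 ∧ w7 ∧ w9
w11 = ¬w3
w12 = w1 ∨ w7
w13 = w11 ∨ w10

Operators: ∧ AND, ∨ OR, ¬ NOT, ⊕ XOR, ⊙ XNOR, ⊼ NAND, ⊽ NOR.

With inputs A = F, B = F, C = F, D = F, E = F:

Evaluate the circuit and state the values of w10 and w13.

w10 = F  w13 = F

w1 = A OR E = F OR F = F
w2 = w1 AND B = F AND F = F
w3 = NOT E = NOT F = T
w5 = D OR w2 = F OR F = F
w7 = w3 AND A AND B = T AND F AND F = F
w9 = w5 OR w2 = F OR F = F
w10 = w5 AND w7 AND w9 = F AND F AND F = F
w11 = NOT w3 = NOT T = F
w13 = w11 OR w10 = F OR F = F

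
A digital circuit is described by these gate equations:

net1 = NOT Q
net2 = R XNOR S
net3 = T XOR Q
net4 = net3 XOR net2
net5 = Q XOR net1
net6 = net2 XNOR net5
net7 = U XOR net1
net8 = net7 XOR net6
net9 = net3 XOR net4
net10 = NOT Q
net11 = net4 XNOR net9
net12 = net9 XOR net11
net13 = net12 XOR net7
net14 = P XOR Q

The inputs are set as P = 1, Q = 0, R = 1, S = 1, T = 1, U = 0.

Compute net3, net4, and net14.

net3 = 1, net4 = 0, net14 = 1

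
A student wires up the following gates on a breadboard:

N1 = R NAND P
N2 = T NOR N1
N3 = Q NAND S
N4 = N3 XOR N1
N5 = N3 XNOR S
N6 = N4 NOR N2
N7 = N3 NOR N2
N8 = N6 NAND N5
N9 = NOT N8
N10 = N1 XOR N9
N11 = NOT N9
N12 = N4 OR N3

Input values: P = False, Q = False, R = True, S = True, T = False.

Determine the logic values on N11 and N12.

N11 = False, N12 = True

N1 = R NAND P = True NAND False = True
N2 = T NOR N1 = False NOR True = False
N3 = Q NAND S = False NAND True = True
N4 = N3 XOR N1 = True XOR True = False
N5 = N3 XNOR S = True XNOR True = True
N6 = N4 NOR N2 = False NOR False = True
N8 = N6 NAND N5 = True NAND True = False
N9 = NOT N8 = NOT False = True
N11 = NOT N9 = NOT True = False
N12 = N4 OR N3 = False OR True = True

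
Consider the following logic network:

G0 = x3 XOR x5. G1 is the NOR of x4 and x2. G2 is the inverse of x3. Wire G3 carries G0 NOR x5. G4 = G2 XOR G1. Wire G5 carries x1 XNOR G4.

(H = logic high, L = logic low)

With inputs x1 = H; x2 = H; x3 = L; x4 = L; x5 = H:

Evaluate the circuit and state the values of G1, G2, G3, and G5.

G0 = x3 XOR x5 = L XOR H = H
G1 = x4 NOR x2 = L NOR H = L
G2 = NOT x3 = NOT L = H
G3 = G0 NOR x5 = H NOR H = L
G4 = G2 XOR G1 = H XOR L = H
G5 = x1 XNOR G4 = H XNOR H = H

G1 = L; G2 = H; G3 = L; G5 = H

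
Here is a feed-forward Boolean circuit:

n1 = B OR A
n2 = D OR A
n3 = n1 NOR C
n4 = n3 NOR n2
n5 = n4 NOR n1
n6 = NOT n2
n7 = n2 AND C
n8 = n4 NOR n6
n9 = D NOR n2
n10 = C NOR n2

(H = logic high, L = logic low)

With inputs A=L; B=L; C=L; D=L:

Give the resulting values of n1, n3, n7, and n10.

n1 = L  n3 = H  n7 = L  n10 = H

n1 = B OR A = L OR L = L
n2 = D OR A = L OR L = L
n3 = n1 NOR C = L NOR L = H
n7 = n2 AND C = L AND L = L
n10 = C NOR n2 = L NOR L = H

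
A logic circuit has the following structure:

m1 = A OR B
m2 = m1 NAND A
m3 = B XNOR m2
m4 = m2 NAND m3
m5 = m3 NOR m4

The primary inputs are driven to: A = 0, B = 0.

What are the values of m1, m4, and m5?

m1 = 0; m4 = 1; m5 = 0

m1 = A OR B = 0 OR 0 = 0
m2 = m1 NAND A = 0 NAND 0 = 1
m3 = B XNOR m2 = 0 XNOR 1 = 0
m4 = m2 NAND m3 = 1 NAND 0 = 1
m5 = m3 NOR m4 = 0 NOR 1 = 0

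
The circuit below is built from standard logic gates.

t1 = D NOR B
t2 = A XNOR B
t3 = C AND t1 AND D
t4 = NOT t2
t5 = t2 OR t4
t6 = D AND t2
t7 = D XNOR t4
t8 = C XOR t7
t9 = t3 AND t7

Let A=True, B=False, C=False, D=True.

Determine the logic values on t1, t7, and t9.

t1 = D NOR B = True NOR False = False
t2 = A XNOR B = True XNOR False = False
t3 = C AND t1 AND D = False AND False AND True = False
t4 = NOT t2 = NOT False = True
t7 = D XNOR t4 = True XNOR True = True
t9 = t3 AND t7 = False AND True = False

t1 = False, t7 = True, t9 = False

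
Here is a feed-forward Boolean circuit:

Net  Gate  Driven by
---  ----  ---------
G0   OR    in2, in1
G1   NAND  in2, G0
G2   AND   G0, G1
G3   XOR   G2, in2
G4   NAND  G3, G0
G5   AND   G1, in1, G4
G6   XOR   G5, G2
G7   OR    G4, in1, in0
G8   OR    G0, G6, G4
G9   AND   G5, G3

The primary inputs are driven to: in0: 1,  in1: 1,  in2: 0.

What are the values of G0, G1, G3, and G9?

G0 = in2 OR in1 = 0 OR 1 = 1
G1 = in2 NAND G0 = 0 NAND 1 = 1
G2 = G0 AND G1 = 1 AND 1 = 1
G3 = G2 XOR in2 = 1 XOR 0 = 1
G4 = G3 NAND G0 = 1 NAND 1 = 0
G5 = G1 AND in1 AND G4 = 1 AND 1 AND 0 = 0
G9 = G5 AND G3 = 0 AND 1 = 0

G0 = 1, G1 = 1, G3 = 1, G9 = 0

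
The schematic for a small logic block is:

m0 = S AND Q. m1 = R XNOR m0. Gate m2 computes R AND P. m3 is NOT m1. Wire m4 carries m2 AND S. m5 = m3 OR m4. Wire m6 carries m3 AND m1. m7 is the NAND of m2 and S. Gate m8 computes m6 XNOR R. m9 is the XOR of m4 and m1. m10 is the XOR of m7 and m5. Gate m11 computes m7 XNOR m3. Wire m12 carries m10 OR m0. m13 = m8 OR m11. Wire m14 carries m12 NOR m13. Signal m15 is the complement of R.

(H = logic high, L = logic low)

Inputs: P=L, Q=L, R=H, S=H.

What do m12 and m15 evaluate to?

m0 = S AND Q = H AND L = L
m1 = R XNOR m0 = H XNOR L = L
m2 = R AND P = H AND L = L
m3 = NOT m1 = NOT L = H
m4 = m2 AND S = L AND H = L
m5 = m3 OR m4 = H OR L = H
m7 = m2 NAND S = L NAND H = H
m10 = m7 XOR m5 = H XOR H = L
m12 = m10 OR m0 = L OR L = L
m15 = NOT R = NOT H = L

m12 = L  m15 = L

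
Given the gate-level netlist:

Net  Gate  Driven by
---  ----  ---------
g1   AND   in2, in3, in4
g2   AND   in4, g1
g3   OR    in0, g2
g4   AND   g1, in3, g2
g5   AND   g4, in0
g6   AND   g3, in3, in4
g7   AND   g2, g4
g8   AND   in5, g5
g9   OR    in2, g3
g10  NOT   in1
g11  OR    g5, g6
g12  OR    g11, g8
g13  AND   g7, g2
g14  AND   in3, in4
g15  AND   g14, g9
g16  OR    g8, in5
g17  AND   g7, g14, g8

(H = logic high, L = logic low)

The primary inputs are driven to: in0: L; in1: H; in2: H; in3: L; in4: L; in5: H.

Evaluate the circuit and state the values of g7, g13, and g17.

g7 = L, g13 = L, g17 = L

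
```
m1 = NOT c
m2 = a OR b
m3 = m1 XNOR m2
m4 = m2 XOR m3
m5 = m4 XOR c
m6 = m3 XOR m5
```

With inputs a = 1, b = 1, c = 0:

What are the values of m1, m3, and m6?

m1 = NOT c = NOT 0 = 1
m2 = a OR b = 1 OR 1 = 1
m3 = m1 XNOR m2 = 1 XNOR 1 = 1
m4 = m2 XOR m3 = 1 XOR 1 = 0
m5 = m4 XOR c = 0 XOR 0 = 0
m6 = m3 XOR m5 = 1 XOR 0 = 1

m1 = 1; m3 = 1; m6 = 1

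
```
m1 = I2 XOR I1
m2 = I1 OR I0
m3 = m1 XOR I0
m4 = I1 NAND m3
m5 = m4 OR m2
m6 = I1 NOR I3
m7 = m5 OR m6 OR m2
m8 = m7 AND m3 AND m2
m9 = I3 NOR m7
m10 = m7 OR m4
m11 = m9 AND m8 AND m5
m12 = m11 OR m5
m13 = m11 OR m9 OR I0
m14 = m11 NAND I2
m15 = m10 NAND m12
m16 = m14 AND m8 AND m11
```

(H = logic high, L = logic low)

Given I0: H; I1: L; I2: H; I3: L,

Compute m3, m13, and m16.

m3 = L; m13 = H; m16 = L

m1 = I2 XOR I1 = H XOR L = H
m2 = I1 OR I0 = L OR H = H
m3 = m1 XOR I0 = H XOR H = L
m4 = I1 NAND m3 = L NAND L = H
m5 = m4 OR m2 = H OR H = H
m6 = I1 NOR I3 = L NOR L = H
m7 = m5 OR m6 OR m2 = H OR H OR H = H
m8 = m7 AND m3 AND m2 = H AND L AND H = L
m9 = I3 NOR m7 = L NOR H = L
m11 = m9 AND m8 AND m5 = L AND L AND H = L
m13 = m11 OR m9 OR I0 = L OR L OR H = H
m14 = m11 NAND I2 = L NAND H = H
m16 = m14 AND m8 AND m11 = H AND L AND L = L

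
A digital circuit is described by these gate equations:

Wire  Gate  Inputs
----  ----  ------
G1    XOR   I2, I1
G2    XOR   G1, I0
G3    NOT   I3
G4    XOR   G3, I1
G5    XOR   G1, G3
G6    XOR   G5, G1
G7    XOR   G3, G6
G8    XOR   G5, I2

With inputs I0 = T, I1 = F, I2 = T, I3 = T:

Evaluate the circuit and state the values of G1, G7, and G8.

G1 = I2 XOR I1 = T XOR F = T
G3 = NOT I3 = NOT T = F
G5 = G1 XOR G3 = T XOR F = T
G6 = G5 XOR G1 = T XOR T = F
G7 = G3 XOR G6 = F XOR F = F
G8 = G5 XOR I2 = T XOR T = F

G1 = T  G7 = F  G8 = F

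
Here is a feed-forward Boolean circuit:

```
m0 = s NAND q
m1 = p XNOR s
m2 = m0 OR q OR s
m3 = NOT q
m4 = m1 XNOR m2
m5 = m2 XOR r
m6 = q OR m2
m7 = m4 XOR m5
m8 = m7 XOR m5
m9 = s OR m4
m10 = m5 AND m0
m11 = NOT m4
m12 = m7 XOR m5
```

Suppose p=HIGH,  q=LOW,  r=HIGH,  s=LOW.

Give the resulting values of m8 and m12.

m0 = s NAND q = LOW NAND LOW = HIGH
m1 = p XNOR s = HIGH XNOR LOW = LOW
m2 = m0 OR q OR s = HIGH OR LOW OR LOW = HIGH
m4 = m1 XNOR m2 = LOW XNOR HIGH = LOW
m5 = m2 XOR r = HIGH XOR HIGH = LOW
m7 = m4 XOR m5 = LOW XOR LOW = LOW
m8 = m7 XOR m5 = LOW XOR LOW = LOW
m12 = m7 XOR m5 = LOW XOR LOW = LOW

m8 = LOW; m12 = LOW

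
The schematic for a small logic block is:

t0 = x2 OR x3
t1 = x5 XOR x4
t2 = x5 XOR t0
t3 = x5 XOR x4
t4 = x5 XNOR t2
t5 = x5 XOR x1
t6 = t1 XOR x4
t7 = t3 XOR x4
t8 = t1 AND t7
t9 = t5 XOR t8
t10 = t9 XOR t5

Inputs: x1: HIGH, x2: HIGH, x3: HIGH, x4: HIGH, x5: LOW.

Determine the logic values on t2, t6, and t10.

t2 = HIGH  t6 = LOW  t10 = LOW

t0 = x2 OR x3 = HIGH OR HIGH = HIGH
t1 = x5 XOR x4 = LOW XOR HIGH = HIGH
t2 = x5 XOR t0 = LOW XOR HIGH = HIGH
t3 = x5 XOR x4 = LOW XOR HIGH = HIGH
t5 = x5 XOR x1 = LOW XOR HIGH = HIGH
t6 = t1 XOR x4 = HIGH XOR HIGH = LOW
t7 = t3 XOR x4 = HIGH XOR HIGH = LOW
t8 = t1 AND t7 = HIGH AND LOW = LOW
t9 = t5 XOR t8 = HIGH XOR LOW = HIGH
t10 = t9 XOR t5 = HIGH XOR HIGH = LOW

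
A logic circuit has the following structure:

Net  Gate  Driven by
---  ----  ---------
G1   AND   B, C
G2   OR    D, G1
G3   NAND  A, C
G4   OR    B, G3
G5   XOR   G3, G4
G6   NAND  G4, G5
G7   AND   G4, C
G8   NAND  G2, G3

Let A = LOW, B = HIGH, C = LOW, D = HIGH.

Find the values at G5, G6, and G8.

G5 = LOW, G6 = HIGH, G8 = LOW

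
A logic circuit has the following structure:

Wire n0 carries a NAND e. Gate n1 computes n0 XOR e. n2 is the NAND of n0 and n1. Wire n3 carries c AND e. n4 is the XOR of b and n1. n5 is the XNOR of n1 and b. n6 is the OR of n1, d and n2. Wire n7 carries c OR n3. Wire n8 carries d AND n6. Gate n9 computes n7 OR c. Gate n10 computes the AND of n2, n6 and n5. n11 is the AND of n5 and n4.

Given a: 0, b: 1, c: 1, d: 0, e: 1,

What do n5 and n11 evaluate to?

n0 = a NAND e = 0 NAND 1 = 1
n1 = n0 XOR e = 1 XOR 1 = 0
n4 = b XOR n1 = 1 XOR 0 = 1
n5 = n1 XNOR b = 0 XNOR 1 = 0
n11 = n5 AND n4 = 0 AND 1 = 0

n5 = 0  n11 = 0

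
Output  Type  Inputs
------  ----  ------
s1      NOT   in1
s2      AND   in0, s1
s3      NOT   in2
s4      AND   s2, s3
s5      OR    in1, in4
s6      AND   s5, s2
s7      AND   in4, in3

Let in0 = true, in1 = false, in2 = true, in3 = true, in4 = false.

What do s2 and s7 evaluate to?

s2 = true  s7 = false

s1 = NOT in1 = NOT false = true
s2 = in0 AND s1 = true AND true = true
s7 = in4 AND in3 = false AND true = false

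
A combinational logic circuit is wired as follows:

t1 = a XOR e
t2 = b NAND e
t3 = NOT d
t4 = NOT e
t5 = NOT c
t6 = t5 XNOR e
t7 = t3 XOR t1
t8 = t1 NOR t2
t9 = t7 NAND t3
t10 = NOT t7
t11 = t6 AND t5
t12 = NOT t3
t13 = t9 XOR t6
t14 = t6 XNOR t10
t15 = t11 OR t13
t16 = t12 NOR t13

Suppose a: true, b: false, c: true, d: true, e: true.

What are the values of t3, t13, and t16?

t3 = false; t13 = true; t16 = false

t1 = a XOR e = true XOR true = false
t3 = NOT d = NOT true = false
t5 = NOT c = NOT true = false
t6 = t5 XNOR e = false XNOR true = false
t7 = t3 XOR t1 = false XOR false = false
t9 = t7 NAND t3 = false NAND false = true
t12 = NOT t3 = NOT false = true
t13 = t9 XOR t6 = true XOR false = true
t16 = t12 NOR t13 = true NOR true = false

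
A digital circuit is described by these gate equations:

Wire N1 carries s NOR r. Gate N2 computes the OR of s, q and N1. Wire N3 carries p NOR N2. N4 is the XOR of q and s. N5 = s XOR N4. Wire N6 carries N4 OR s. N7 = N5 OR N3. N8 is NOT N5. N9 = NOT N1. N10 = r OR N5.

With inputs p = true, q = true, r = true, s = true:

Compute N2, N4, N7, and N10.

N1 = s NOR r = true NOR true = false
N2 = s OR q OR N1 = true OR true OR false = true
N3 = p NOR N2 = true NOR true = false
N4 = q XOR s = true XOR true = false
N5 = s XOR N4 = true XOR false = true
N7 = N5 OR N3 = true OR false = true
N10 = r OR N5 = true OR true = true

N2 = true; N4 = false; N7 = true; N10 = true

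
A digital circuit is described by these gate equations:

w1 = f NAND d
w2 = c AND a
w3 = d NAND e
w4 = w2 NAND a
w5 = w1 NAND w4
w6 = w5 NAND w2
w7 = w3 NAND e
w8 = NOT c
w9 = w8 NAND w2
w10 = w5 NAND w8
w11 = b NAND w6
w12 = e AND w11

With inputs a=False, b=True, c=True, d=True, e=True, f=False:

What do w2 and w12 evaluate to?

w2 = False, w12 = False

w1 = f NAND d = False NAND True = True
w2 = c AND a = True AND False = False
w4 = w2 NAND a = False NAND False = True
w5 = w1 NAND w4 = True NAND True = False
w6 = w5 NAND w2 = False NAND False = True
w11 = b NAND w6 = True NAND True = False
w12 = e AND w11 = True AND False = False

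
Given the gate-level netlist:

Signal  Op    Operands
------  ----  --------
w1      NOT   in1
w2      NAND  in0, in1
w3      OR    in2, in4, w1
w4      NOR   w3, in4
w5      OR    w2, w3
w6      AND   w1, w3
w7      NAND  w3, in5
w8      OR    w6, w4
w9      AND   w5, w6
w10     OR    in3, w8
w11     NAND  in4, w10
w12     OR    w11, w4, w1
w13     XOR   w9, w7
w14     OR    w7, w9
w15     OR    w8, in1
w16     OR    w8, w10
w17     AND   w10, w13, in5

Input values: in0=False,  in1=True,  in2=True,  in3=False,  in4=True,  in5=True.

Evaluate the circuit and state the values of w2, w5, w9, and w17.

w2 = True, w5 = True, w9 = False, w17 = False

w1 = NOT in1 = NOT True = False
w2 = in0 NAND in1 = False NAND True = True
w3 = in2 OR in4 OR w1 = True OR True OR False = True
w4 = w3 NOR in4 = True NOR True = False
w5 = w2 OR w3 = True OR True = True
w6 = w1 AND w3 = False AND True = False
w7 = w3 NAND in5 = True NAND True = False
w8 = w6 OR w4 = False OR False = False
w9 = w5 AND w6 = True AND False = False
w10 = in3 OR w8 = False OR False = False
w13 = w9 XOR w7 = False XOR False = False
w17 = w10 AND w13 AND in5 = False AND False AND True = False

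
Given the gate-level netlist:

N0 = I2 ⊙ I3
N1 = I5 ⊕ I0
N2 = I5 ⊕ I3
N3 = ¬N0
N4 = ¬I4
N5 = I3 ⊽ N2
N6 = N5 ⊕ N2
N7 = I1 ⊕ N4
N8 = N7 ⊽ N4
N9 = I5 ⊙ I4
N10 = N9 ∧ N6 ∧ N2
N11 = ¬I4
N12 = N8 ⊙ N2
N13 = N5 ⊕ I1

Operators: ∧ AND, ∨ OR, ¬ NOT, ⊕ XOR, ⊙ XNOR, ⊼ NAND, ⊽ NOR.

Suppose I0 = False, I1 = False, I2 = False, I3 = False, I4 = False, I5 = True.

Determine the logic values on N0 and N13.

N0 = True; N13 = False

N0 = I2 XNOR I3 = False XNOR False = True
N2 = I5 XOR I3 = True XOR False = True
N5 = I3 NOR N2 = False NOR True = False
N13 = N5 XOR I1 = False XOR False = False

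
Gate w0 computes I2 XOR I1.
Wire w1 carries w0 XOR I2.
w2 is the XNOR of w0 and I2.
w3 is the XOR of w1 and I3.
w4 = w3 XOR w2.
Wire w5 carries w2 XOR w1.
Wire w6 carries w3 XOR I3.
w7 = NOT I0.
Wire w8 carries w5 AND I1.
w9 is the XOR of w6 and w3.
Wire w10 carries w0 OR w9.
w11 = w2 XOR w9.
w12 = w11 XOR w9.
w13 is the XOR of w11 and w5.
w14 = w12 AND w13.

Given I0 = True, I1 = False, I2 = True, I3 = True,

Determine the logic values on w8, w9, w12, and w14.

w0 = I2 XOR I1 = True XOR False = True
w1 = w0 XOR I2 = True XOR True = False
w2 = w0 XNOR I2 = True XNOR True = True
w3 = w1 XOR I3 = False XOR True = True
w5 = w2 XOR w1 = True XOR False = True
w6 = w3 XOR I3 = True XOR True = False
w8 = w5 AND I1 = True AND False = False
w9 = w6 XOR w3 = False XOR True = True
w11 = w2 XOR w9 = True XOR True = False
w12 = w11 XOR w9 = False XOR True = True
w13 = w11 XOR w5 = False XOR True = True
w14 = w12 AND w13 = True AND True = True

w8 = False, w9 = True, w12 = True, w14 = True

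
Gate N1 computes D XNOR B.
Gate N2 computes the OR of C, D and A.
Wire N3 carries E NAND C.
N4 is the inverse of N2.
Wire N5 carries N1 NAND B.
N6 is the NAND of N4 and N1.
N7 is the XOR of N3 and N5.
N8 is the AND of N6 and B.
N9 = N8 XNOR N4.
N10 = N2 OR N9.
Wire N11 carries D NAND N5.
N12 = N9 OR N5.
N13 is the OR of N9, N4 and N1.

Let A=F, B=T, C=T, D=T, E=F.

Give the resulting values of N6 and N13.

N6 = T, N13 = T

N1 = D XNOR B = T XNOR T = T
N2 = C OR D OR A = T OR T OR F = T
N4 = NOT N2 = NOT T = F
N6 = N4 NAND N1 = F NAND T = T
N8 = N6 AND B = T AND T = T
N9 = N8 XNOR N4 = T XNOR F = F
N13 = N9 OR N4 OR N1 = F OR F OR T = T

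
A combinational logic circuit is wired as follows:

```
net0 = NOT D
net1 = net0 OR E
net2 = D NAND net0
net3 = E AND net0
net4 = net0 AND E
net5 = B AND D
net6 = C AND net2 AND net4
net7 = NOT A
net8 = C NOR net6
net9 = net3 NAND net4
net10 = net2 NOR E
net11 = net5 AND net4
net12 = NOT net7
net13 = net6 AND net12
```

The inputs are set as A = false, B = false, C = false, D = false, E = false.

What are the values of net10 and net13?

net10 = false; net13 = false

net0 = NOT D = NOT false = true
net2 = D NAND net0 = false NAND true = true
net4 = net0 AND E = true AND false = false
net6 = C AND net2 AND net4 = false AND true AND false = false
net7 = NOT A = NOT false = true
net10 = net2 NOR E = true NOR false = false
net12 = NOT net7 = NOT true = false
net13 = net6 AND net12 = false AND false = false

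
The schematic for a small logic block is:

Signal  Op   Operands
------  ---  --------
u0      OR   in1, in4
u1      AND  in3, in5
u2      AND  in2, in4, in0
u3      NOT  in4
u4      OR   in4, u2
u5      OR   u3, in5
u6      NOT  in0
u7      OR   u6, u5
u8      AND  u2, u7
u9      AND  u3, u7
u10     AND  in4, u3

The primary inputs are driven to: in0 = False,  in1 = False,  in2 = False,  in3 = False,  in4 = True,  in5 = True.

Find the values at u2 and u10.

u2 = in2 AND in4 AND in0 = False AND True AND False = False
u3 = NOT in4 = NOT True = False
u10 = in4 AND u3 = True AND False = False

u2 = False; u10 = False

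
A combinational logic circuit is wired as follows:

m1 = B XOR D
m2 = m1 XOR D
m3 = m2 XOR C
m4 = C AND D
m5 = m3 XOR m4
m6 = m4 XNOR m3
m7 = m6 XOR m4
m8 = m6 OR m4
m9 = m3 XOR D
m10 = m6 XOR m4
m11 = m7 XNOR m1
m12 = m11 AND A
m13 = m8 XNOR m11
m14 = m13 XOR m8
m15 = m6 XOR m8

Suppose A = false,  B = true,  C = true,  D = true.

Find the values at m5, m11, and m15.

m1 = B XOR D = true XOR true = false
m2 = m1 XOR D = false XOR true = true
m3 = m2 XOR C = true XOR true = false
m4 = C AND D = true AND true = true
m5 = m3 XOR m4 = false XOR true = true
m6 = m4 XNOR m3 = true XNOR false = false
m7 = m6 XOR m4 = false XOR true = true
m8 = m6 OR m4 = false OR true = true
m11 = m7 XNOR m1 = true XNOR false = false
m15 = m6 XOR m8 = false XOR true = true

m5 = true; m11 = false; m15 = true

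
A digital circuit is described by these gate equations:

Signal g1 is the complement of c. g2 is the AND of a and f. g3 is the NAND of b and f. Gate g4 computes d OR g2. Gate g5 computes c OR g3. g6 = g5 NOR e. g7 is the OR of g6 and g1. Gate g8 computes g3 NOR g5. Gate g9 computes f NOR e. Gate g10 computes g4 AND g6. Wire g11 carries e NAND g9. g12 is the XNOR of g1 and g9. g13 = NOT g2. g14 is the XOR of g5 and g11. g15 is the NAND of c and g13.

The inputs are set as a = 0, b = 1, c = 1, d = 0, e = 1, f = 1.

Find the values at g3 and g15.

g3 = 0  g15 = 0

g2 = a AND f = 0 AND 1 = 0
g3 = b NAND f = 1 NAND 1 = 0
g13 = NOT g2 = NOT 0 = 1
g15 = c NAND g13 = 1 NAND 1 = 0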